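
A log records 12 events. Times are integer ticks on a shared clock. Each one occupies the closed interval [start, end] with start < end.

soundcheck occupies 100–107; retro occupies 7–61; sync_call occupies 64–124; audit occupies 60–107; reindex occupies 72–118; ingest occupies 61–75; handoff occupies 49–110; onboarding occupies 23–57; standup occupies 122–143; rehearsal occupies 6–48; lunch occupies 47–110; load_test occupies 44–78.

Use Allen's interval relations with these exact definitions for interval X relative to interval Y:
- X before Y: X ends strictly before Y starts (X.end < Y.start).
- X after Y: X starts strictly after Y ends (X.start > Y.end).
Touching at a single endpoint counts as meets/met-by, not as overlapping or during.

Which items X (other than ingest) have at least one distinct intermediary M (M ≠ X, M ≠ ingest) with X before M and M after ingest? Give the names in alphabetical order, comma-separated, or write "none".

Target ingest = [61, 75].
Intermediaries M with M after ingest: soundcheck, standup.
Via soundcheck — items with X before soundcheck: load_test, onboarding, rehearsal, retro.
Via standup — items with X before standup: audit, handoff, load_test, lunch, onboarding, rehearsal, reindex, retro, soundcheck.
Union: audit, handoff, load_test, lunch, onboarding, rehearsal, reindex, retro, soundcheck.

audit, handoff, load_test, lunch, onboarding, rehearsal, reindex, retro, soundcheck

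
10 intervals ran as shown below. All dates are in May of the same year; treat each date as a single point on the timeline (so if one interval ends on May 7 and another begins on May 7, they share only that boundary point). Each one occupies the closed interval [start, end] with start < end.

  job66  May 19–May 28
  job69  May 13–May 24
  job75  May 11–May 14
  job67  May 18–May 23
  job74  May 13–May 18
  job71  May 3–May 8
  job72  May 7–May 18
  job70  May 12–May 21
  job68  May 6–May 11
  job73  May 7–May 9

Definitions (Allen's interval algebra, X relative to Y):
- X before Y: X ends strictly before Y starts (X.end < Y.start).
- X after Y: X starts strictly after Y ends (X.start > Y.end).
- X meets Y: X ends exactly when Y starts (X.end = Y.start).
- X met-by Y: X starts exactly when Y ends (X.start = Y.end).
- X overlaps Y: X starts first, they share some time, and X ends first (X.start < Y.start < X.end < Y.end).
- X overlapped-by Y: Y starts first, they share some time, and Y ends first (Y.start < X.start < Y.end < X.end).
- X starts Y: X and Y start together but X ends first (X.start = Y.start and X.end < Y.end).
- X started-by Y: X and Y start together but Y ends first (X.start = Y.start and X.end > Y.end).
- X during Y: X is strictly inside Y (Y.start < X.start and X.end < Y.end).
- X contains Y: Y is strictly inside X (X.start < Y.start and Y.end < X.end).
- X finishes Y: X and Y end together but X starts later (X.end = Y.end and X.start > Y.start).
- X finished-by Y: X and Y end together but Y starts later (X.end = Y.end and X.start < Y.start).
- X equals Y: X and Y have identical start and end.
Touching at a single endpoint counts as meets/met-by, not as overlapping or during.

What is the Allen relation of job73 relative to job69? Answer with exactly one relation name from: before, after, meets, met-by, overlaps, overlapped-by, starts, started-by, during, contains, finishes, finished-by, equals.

job73 = [May 7, May 9]; job69 = [May 13, May 24].
Compare endpoints: job73.start < job69.start, job73.start < job69.end, job73.end < job69.start, job73.end < job69.end.
That pattern is 'before'.

before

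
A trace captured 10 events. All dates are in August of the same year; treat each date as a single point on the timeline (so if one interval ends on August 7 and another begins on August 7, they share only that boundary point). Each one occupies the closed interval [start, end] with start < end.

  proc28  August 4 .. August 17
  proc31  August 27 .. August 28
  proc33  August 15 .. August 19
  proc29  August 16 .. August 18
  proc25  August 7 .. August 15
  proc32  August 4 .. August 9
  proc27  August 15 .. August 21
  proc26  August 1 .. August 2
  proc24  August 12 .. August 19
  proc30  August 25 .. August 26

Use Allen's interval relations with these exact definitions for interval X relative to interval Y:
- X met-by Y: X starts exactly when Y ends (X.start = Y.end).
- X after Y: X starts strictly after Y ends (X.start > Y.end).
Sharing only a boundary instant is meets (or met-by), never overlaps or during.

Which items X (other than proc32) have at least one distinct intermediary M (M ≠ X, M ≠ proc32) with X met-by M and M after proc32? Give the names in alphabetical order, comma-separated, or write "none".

none

Target proc32 = [August 4, August 9].
Intermediaries M with M after proc32: proc24, proc27, proc29, proc30, proc31, proc33.
Via proc24 — items with X met-by proc24: none.
Via proc27 — items with X met-by proc27: none.
Via proc29 — items with X met-by proc29: none.
Via proc30 — items with X met-by proc30: none.
Via proc31 — items with X met-by proc31: none.
Via proc33 — items with X met-by proc33: none.
Union: none.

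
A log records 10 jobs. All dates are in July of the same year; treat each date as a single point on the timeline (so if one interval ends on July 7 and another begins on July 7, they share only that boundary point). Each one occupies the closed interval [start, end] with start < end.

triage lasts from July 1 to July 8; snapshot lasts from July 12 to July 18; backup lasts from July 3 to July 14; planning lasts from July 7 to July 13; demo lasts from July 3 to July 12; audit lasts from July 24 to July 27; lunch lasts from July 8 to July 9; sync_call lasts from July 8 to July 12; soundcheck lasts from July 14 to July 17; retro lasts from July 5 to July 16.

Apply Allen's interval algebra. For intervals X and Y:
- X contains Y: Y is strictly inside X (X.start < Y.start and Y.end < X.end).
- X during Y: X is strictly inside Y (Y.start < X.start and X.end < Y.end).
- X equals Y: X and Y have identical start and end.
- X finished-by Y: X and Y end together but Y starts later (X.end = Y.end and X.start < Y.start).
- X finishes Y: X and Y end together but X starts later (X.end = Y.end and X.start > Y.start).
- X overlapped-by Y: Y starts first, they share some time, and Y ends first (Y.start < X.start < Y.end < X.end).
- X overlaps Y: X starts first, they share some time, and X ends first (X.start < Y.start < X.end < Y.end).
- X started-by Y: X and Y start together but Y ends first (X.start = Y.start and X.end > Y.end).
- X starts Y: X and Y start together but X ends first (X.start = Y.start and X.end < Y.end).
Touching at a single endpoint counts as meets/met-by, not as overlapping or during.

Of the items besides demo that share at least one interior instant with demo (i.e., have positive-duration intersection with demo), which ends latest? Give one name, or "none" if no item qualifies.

Target demo = [July 3, July 12].
audit [July 24, July 27] → after → excluded.
backup [July 3, July 14] → started-by → candidate.
lunch [July 8, July 9] → during → candidate.
planning [July 7, July 13] → overlapped-by → candidate.
retro [July 5, July 16] → overlapped-by → candidate.
snapshot [July 12, July 18] → met-by → excluded.
soundcheck [July 14, July 17] → after → excluded.
sync_call [July 8, July 12] → finishes → candidate.
triage [July 1, July 8] → overlaps → candidate.
Among candidates, latest end is July 16 → retro.

retro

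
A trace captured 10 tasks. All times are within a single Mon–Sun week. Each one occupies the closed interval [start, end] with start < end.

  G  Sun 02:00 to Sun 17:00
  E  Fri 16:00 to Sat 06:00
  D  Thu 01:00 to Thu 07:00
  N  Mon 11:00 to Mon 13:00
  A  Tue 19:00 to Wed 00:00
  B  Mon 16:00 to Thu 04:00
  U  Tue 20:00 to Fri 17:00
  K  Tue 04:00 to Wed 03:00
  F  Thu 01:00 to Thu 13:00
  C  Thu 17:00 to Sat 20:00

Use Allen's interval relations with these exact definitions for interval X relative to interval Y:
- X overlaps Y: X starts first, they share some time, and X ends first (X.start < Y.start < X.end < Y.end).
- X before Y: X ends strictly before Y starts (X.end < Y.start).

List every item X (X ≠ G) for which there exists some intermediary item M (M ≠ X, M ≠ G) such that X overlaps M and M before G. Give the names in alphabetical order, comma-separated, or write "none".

Target G = [Sun 02:00, Sun 17:00].
Intermediaries M with M before G: A, B, C, D, E, F, K, N, U.
Via A — items with X overlaps A: none.
Via B — items with X overlaps B: none.
Via C — items with X overlaps C: U.
Via D — items with X overlaps D: B.
Via E — items with X overlaps E: U.
Via F — items with X overlaps F: B.
Via K — items with X overlaps K: none.
Via N — items with X overlaps N: none.
Via U — items with X overlaps U: A, B, K.
Union: A, B, K, U.

A, B, K, U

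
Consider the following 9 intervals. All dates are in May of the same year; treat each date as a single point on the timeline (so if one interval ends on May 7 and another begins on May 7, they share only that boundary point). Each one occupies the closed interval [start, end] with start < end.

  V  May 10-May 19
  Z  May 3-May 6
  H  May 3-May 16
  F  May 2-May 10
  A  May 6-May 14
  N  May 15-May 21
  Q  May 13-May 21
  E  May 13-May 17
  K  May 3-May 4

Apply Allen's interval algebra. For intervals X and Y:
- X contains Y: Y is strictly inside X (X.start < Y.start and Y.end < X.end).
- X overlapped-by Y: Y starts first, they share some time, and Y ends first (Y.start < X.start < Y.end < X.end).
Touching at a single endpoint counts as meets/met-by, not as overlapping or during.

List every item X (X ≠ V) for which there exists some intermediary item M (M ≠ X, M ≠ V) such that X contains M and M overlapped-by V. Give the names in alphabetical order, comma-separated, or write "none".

none

Target V = [May 10, May 19].
Intermediaries M with M overlapped-by V: N, Q.
Via N — items with X contains N: none.
Via Q — items with X contains Q: none.
Union: none.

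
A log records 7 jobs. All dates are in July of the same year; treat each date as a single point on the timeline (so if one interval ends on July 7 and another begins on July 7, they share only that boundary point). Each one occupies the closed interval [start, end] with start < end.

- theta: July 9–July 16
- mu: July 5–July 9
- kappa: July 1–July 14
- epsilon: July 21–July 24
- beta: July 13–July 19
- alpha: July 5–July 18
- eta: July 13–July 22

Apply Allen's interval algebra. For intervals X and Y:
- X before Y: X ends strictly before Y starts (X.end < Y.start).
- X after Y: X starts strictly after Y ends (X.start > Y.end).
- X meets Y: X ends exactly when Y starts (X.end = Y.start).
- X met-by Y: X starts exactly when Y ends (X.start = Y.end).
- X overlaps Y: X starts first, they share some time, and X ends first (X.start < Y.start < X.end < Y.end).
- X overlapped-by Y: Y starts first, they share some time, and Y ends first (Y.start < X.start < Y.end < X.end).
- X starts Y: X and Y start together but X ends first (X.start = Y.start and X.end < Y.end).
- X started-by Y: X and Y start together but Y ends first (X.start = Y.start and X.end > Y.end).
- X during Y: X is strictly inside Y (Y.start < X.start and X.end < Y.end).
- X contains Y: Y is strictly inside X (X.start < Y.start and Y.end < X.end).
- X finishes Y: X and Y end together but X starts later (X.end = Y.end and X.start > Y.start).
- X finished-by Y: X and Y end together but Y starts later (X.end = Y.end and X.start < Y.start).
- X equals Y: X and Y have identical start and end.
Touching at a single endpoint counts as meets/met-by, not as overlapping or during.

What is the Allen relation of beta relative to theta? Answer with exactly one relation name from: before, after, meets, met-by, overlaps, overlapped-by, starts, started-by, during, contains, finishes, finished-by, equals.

overlapped-by

beta = [July 13, July 19]; theta = [July 9, July 16].
Compare endpoints: beta.start > theta.start, beta.start < theta.end, beta.end > theta.start, beta.end > theta.end.
That pattern is 'overlapped-by'.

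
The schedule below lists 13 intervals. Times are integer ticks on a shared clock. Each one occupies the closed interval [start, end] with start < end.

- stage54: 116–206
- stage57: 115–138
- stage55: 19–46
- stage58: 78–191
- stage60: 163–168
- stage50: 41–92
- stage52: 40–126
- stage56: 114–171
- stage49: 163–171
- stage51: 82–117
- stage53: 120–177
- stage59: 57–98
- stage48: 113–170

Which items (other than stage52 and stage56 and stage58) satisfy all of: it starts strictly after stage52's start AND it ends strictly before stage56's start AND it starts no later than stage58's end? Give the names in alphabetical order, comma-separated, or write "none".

Conditions: its start is strictly after stage52's start (X.start > 40) AND its end is strictly before stage56's start (X.end < 114) AND its start is no later than stage58's end (X.start <= 191).
stage48: start 113 > 40? ✓; end 170 < 114? ✗; start 113 <= 191? ✓ → no.
stage49: start 163 > 40? ✓; end 171 < 114? ✗; start 163 <= 191? ✓ → no.
stage50: start 41 > 40? ✓; end 92 < 114? ✓; start 41 <= 191? ✓ → yes.
stage51: start 82 > 40? ✓; end 117 < 114? ✗; start 82 <= 191? ✓ → no.
stage53: start 120 > 40? ✓; end 177 < 114? ✗; start 120 <= 191? ✓ → no.
stage54: start 116 > 40? ✓; end 206 < 114? ✗; start 116 <= 191? ✓ → no.
stage55: start 19 > 40? ✗; end 46 < 114? ✓; start 19 <= 191? ✓ → no.
stage57: start 115 > 40? ✓; end 138 < 114? ✗; start 115 <= 191? ✓ → no.
stage59: start 57 > 40? ✓; end 98 < 114? ✓; start 57 <= 191? ✓ → yes.
stage60: start 163 > 40? ✓; end 168 < 114? ✗; start 163 <= 191? ✓ → no.
Result: stage50, stage59.

stage50, stage59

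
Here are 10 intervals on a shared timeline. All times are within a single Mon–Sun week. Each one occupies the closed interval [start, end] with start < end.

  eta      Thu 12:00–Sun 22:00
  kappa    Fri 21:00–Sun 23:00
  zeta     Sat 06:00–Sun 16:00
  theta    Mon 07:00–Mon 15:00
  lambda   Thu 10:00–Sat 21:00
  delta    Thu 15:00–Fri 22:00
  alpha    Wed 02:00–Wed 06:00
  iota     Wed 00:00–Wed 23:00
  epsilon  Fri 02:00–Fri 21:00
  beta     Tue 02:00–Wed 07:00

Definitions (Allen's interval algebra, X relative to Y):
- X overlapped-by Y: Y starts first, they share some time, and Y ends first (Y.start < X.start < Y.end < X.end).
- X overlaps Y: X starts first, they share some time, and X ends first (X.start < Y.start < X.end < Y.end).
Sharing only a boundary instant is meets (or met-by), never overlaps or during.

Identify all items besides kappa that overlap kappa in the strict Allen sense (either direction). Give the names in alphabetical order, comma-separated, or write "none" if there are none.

Target kappa = [Fri 21:00, Sun 23:00].
alpha [Wed 02:00, Wed 06:00] → before → no.
beta [Tue 02:00, Wed 07:00] → before → no.
delta [Thu 15:00, Fri 22:00] → overlaps → yes.
epsilon [Fri 02:00, Fri 21:00] → meets → no.
eta [Thu 12:00, Sun 22:00] → overlaps → yes.
iota [Wed 00:00, Wed 23:00] → before → no.
lambda [Thu 10:00, Sat 21:00] → overlaps → yes.
theta [Mon 07:00, Mon 15:00] → before → no.
zeta [Sat 06:00, Sun 16:00] → during → no.
Result: delta, eta, lambda.

delta, eta, lambda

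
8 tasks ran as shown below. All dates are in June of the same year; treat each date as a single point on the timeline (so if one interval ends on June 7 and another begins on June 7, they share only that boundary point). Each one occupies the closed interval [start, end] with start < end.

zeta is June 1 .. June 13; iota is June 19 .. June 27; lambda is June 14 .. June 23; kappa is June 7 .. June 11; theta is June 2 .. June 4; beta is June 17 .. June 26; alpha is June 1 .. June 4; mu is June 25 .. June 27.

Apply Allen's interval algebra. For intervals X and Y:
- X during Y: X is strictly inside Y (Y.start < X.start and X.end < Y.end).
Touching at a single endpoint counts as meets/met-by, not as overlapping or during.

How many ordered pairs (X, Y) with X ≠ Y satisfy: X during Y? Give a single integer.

Checking all 56 ordered pairs for relation 'during'; matching pairs in alphabetical order:
(kappa, zeta): kappa during zeta ✓
(theta, zeta): theta during zeta ✓
Count: 2.

2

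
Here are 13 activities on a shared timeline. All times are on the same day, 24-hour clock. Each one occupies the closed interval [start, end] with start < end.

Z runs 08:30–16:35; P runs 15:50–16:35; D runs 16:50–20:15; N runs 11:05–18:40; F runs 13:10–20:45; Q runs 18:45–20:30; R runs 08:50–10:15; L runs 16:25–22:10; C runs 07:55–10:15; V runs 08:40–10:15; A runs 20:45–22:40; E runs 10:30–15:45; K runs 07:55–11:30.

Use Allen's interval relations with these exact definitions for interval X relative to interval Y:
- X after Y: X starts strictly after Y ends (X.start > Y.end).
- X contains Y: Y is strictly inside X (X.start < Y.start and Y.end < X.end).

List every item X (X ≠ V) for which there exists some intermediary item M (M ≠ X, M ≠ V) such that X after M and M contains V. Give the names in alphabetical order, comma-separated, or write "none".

Target V = [08:40, 10:15].
Intermediaries M with M contains V: K, Z.
Via K — items with X after K: A, D, F, L, P, Q.
Via Z — items with X after Z: A, D, Q.
Union: A, D, F, L, P, Q.

A, D, F, L, P, Q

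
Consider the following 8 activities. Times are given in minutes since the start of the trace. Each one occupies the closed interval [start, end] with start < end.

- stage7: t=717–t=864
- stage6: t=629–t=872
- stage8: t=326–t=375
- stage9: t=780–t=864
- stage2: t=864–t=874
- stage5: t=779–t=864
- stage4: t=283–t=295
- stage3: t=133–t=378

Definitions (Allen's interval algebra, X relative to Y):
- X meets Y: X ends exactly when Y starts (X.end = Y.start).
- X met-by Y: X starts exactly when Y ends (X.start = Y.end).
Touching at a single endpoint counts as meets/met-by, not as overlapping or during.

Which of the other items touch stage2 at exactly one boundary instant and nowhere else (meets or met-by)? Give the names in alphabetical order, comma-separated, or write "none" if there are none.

Target stage2 = [t=864, t=874].
stage3 [t=133, t=378] → before → no.
stage4 [t=283, t=295] → before → no.
stage5 [t=779, t=864] → meets → yes.
stage6 [t=629, t=872] → overlaps → no.
stage7 [t=717, t=864] → meets → yes.
stage8 [t=326, t=375] → before → no.
stage9 [t=780, t=864] → meets → yes.
Result: stage5, stage7, stage9.

stage5, stage7, stage9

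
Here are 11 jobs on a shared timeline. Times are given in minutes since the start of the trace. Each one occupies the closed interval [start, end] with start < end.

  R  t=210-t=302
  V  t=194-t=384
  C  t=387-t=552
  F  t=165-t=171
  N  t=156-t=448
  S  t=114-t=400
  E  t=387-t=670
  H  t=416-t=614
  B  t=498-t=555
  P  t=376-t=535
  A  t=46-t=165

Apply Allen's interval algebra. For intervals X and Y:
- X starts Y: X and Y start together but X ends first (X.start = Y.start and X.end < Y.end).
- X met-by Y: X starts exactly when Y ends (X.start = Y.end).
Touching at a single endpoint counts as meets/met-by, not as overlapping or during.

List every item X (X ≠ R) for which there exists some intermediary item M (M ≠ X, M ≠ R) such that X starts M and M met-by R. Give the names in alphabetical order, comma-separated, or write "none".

Target R = [t=210, t=302].
Intermediaries M with M met-by R: none.
Union: none.

none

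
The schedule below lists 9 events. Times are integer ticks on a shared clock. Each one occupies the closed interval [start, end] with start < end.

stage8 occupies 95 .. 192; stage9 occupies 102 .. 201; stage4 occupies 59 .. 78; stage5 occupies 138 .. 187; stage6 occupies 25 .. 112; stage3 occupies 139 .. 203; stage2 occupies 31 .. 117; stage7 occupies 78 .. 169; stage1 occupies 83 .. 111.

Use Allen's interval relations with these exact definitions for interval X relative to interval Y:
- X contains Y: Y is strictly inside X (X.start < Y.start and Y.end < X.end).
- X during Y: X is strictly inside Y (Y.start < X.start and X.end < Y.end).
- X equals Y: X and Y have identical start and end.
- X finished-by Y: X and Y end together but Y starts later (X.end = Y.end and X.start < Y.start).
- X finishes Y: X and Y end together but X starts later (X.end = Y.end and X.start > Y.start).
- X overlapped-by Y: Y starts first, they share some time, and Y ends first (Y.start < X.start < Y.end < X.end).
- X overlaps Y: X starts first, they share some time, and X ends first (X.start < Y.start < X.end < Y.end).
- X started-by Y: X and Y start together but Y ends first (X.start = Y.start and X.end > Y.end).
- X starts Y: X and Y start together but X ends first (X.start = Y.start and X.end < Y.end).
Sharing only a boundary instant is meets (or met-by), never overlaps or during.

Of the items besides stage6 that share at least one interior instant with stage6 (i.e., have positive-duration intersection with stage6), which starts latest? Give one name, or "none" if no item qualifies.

Target stage6 = [25, 112].
stage1 [83, 111] → during → candidate.
stage2 [31, 117] → overlapped-by → candidate.
stage3 [139, 203] → after → excluded.
stage4 [59, 78] → during → candidate.
stage5 [138, 187] → after → excluded.
stage7 [78, 169] → overlapped-by → candidate.
stage8 [95, 192] → overlapped-by → candidate.
stage9 [102, 201] → overlapped-by → candidate.
Among candidates, latest start is 102 → stage9.

stage9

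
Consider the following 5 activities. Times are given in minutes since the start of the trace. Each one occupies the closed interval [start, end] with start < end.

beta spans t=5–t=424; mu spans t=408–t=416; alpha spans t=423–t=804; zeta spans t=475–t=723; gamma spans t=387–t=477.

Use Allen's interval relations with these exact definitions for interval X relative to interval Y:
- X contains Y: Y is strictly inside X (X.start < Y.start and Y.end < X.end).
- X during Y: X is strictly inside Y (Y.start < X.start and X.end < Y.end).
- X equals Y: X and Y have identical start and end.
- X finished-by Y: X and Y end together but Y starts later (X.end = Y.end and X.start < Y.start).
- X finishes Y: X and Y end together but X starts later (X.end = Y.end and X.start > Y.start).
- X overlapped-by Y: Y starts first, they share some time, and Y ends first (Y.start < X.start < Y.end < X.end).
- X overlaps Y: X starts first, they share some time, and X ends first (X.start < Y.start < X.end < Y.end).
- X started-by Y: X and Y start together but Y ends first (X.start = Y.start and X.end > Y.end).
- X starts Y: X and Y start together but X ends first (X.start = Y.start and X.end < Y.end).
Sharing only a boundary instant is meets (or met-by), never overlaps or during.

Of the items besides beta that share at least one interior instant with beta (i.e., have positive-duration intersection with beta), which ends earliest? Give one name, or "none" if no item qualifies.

mu

Target beta = [t=5, t=424].
alpha [t=423, t=804] → overlapped-by → candidate.
gamma [t=387, t=477] → overlapped-by → candidate.
mu [t=408, t=416] → during → candidate.
zeta [t=475, t=723] → after → excluded.
Among candidates, earliest end is t=416 → mu.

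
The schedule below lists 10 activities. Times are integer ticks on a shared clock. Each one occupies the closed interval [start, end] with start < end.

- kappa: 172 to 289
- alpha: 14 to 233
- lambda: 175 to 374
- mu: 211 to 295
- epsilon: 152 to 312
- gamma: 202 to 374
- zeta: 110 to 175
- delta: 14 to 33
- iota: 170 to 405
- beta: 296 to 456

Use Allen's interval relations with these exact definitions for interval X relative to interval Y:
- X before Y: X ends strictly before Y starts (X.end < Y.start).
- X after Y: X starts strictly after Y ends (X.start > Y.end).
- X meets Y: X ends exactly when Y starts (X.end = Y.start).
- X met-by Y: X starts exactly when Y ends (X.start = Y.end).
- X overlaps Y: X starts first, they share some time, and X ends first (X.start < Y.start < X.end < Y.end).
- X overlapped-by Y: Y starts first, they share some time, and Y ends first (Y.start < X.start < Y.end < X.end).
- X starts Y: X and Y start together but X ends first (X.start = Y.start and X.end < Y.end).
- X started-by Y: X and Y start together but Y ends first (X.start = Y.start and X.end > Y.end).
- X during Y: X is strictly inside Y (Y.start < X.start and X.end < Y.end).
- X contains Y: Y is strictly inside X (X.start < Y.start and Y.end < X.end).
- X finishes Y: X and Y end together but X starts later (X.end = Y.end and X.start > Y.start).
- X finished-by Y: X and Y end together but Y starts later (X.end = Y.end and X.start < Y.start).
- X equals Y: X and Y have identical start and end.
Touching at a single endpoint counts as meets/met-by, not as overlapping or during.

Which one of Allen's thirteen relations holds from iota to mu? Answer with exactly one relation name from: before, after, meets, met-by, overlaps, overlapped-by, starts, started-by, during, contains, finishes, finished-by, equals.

iota = [170, 405]; mu = [211, 295].
Compare endpoints: iota.start < mu.start, iota.start < mu.end, iota.end > mu.start, iota.end > mu.end.
That pattern is 'contains'.

contains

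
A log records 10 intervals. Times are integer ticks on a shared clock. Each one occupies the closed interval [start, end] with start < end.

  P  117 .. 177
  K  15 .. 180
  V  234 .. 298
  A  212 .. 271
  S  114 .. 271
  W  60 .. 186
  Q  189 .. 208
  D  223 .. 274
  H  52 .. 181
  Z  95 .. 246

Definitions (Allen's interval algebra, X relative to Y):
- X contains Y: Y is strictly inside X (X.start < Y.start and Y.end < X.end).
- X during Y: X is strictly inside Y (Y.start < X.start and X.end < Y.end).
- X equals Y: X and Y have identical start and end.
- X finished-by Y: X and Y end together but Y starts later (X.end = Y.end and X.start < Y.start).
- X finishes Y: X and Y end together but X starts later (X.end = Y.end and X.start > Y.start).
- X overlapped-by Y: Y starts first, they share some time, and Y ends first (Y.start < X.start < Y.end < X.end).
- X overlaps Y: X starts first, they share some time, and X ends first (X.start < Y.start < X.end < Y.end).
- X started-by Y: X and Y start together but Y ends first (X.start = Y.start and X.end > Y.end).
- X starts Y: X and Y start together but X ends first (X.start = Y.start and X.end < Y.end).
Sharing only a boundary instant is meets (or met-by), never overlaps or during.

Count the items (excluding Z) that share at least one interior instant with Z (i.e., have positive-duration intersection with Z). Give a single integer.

9

Target Z = [95, 246].
A [212, 271] → overlapped-by → counts.
D [223, 274] → overlapped-by → counts.
H [52, 181] → overlaps → counts.
K [15, 180] → overlaps → counts.
P [117, 177] → during → counts.
Q [189, 208] → during → counts.
S [114, 271] → overlapped-by → counts.
V [234, 298] → overlapped-by → counts.
W [60, 186] → overlaps → counts.
Total: 9.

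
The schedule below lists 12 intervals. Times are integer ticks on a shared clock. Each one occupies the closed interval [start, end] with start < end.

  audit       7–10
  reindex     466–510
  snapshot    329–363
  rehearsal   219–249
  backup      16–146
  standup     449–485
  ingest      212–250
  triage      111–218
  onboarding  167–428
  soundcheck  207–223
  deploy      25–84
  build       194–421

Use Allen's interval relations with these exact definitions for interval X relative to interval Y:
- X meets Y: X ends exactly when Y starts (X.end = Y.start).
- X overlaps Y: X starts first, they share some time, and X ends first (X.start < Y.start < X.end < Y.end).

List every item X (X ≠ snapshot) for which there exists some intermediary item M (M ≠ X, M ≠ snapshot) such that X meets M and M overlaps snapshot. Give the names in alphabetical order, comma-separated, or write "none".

none

Target snapshot = [329, 363].
Intermediaries M with M overlaps snapshot: none.
Union: none.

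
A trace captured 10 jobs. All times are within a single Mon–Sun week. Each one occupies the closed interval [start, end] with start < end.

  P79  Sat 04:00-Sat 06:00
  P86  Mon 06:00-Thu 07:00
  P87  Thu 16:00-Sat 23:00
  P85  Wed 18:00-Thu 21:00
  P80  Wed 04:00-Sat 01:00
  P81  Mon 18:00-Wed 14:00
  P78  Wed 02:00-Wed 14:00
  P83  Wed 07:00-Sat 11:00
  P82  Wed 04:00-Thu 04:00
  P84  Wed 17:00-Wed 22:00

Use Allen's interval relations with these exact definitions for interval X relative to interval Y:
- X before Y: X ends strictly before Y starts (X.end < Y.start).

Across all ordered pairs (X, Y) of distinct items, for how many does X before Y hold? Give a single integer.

Checking all 90 ordered pairs for relation 'before'; matching pairs in alphabetical order:
(P78, P79): P78 before P79 ✓
(P78, P84): P78 before P84 ✓
(P78, P85): P78 before P85 ✓
(P78, P87): P78 before P87 ✓
(P80, P79): P80 before P79 ✓
(P81, P79): P81 before P79 ✓
(P81, P84): P81 before P84 ✓
(P81, P85): P81 before P85 ✓
(P81, P87): P81 before P87 ✓
(P82, P79): P82 before P79 ✓
(P82, P87): P82 before P87 ✓
(P84, P79): P84 before P79 ✓
(P84, P87): P84 before P87 ✓
(P85, P79): P85 before P79 ✓
(P86, P79): P86 before P79 ✓
(P86, P87): P86 before P87 ✓
Count: 16.

16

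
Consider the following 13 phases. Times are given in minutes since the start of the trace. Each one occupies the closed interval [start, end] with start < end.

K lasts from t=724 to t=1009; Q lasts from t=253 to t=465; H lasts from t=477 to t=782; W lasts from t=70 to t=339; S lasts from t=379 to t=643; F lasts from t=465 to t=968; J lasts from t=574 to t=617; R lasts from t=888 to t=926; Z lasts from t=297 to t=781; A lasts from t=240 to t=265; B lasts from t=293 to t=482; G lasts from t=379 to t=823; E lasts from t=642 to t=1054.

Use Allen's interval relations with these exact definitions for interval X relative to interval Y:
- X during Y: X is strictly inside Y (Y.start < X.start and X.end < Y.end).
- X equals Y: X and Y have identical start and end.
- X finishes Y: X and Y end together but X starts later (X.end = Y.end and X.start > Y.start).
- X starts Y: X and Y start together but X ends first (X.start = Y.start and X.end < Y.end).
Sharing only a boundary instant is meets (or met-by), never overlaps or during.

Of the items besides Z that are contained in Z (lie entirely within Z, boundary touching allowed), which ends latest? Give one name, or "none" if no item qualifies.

S

Target Z = [t=297, t=781].
A [t=240, t=265] → before → excluded.
B [t=293, t=482] → overlaps → excluded.
E [t=642, t=1054] → overlapped-by → excluded.
F [t=465, t=968] → overlapped-by → excluded.
G [t=379, t=823] → overlapped-by → excluded.
H [t=477, t=782] → overlapped-by → excluded.
J [t=574, t=617] → during → candidate.
K [t=724, t=1009] → overlapped-by → excluded.
Q [t=253, t=465] → overlaps → excluded.
R [t=888, t=926] → after → excluded.
S [t=379, t=643] → during → candidate.
W [t=70, t=339] → overlaps → excluded.
Among candidates, latest end is t=643 → S.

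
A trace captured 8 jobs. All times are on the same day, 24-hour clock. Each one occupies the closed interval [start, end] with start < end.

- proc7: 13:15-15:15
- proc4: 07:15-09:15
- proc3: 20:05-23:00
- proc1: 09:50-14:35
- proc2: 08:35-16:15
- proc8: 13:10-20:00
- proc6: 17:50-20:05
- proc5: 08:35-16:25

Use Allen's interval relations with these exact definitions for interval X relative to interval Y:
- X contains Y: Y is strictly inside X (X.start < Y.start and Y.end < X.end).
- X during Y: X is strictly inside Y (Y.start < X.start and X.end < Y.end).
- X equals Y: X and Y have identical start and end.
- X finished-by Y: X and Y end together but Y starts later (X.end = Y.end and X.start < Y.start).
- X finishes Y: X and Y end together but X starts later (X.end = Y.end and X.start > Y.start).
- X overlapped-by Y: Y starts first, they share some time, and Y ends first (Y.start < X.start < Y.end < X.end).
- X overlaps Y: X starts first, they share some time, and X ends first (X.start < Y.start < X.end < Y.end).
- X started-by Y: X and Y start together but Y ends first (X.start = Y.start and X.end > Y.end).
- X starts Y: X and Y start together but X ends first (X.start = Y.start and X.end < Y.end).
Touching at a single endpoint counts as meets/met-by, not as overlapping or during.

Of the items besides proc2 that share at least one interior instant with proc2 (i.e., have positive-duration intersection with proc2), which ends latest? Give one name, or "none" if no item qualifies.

proc8

Target proc2 = [08:35, 16:15].
proc1 [09:50, 14:35] → during → candidate.
proc3 [20:05, 23:00] → after → excluded.
proc4 [07:15, 09:15] → overlaps → candidate.
proc5 [08:35, 16:25] → started-by → candidate.
proc6 [17:50, 20:05] → after → excluded.
proc7 [13:15, 15:15] → during → candidate.
proc8 [13:10, 20:00] → overlapped-by → candidate.
Among candidates, latest end is 20:00 → proc8.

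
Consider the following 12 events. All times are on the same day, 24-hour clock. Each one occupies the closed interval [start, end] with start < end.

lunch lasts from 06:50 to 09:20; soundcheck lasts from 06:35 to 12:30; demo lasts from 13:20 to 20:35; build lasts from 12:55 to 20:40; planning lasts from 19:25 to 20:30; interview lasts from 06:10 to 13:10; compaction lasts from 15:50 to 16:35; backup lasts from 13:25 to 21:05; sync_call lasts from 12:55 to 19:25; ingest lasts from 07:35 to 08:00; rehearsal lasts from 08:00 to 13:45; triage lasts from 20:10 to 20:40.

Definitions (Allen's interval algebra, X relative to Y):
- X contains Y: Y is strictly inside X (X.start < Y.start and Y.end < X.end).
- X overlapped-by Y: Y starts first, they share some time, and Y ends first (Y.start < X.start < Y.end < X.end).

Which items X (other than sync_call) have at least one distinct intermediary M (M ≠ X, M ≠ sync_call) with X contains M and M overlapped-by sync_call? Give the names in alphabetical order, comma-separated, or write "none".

build

Target sync_call = [12:55, 19:25].
Intermediaries M with M overlapped-by sync_call: backup, demo.
Via backup — items with X contains backup: none.
Via demo — items with X contains demo: build.
Union: build.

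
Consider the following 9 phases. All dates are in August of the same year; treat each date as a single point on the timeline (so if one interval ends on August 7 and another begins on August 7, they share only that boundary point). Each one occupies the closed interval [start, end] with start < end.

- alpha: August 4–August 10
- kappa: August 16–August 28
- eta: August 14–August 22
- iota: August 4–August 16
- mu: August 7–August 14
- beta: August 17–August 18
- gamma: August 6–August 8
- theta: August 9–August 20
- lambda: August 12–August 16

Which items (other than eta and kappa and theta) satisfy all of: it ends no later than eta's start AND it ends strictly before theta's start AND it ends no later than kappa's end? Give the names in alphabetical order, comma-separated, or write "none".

Conditions: its end is no later than eta's start (X.end <= August 14) AND its end is strictly before theta's start (X.end < August 9) AND its end is no later than kappa's end (X.end <= August 28).
alpha: end August 10 <= August 14? ✓; end August 10 < August 9? ✗; end August 10 <= August 28? ✓ → no.
beta: end August 18 <= August 14? ✗; end August 18 < August 9? ✗; end August 18 <= August 28? ✓ → no.
gamma: end August 8 <= August 14? ✓; end August 8 < August 9? ✓; end August 8 <= August 28? ✓ → yes.
iota: end August 16 <= August 14? ✗; end August 16 < August 9? ✗; end August 16 <= August 28? ✓ → no.
lambda: end August 16 <= August 14? ✗; end August 16 < August 9? ✗; end August 16 <= August 28? ✓ → no.
mu: end August 14 <= August 14? ✓; end August 14 < August 9? ✗; end August 14 <= August 28? ✓ → no.
Result: gamma.

gamma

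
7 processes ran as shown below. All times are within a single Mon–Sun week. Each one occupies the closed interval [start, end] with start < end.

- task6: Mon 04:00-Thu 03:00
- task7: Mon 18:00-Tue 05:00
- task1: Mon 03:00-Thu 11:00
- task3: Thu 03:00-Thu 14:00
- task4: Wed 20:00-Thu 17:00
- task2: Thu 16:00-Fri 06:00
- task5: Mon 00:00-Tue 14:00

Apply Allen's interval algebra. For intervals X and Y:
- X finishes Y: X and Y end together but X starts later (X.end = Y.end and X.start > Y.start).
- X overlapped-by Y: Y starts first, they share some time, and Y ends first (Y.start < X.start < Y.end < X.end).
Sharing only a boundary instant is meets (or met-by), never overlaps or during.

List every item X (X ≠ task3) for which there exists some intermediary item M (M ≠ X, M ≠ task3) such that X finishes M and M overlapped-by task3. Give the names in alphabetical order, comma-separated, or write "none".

none

Target task3 = [Thu 03:00, Thu 14:00].
Intermediaries M with M overlapped-by task3: none.
Union: none.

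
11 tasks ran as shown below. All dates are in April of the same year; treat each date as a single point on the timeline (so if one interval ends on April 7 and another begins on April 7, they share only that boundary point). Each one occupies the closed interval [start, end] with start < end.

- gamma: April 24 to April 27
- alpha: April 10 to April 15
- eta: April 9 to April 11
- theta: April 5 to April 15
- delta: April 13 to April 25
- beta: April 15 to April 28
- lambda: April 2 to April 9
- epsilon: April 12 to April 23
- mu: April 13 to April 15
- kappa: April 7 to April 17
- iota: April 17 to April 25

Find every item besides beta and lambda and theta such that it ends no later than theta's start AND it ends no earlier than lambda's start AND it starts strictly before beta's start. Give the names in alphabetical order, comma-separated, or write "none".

Conditions: its end is no later than theta's start (X.end <= April 5) AND its end is no earlier than lambda's start (X.end >= April 2) AND its start is strictly before beta's start (X.start < April 15).
alpha: end April 15 <= April 5? ✗; end April 15 >= April 2? ✓; start April 10 < April 15? ✓ → no.
delta: end April 25 <= April 5? ✗; end April 25 >= April 2? ✓; start April 13 < April 15? ✓ → no.
epsilon: end April 23 <= April 5? ✗; end April 23 >= April 2? ✓; start April 12 < April 15? ✓ → no.
eta: end April 11 <= April 5? ✗; end April 11 >= April 2? ✓; start April 9 < April 15? ✓ → no.
gamma: end April 27 <= April 5? ✗; end April 27 >= April 2? ✓; start April 24 < April 15? ✗ → no.
iota: end April 25 <= April 5? ✗; end April 25 >= April 2? ✓; start April 17 < April 15? ✗ → no.
kappa: end April 17 <= April 5? ✗; end April 17 >= April 2? ✓; start April 7 < April 15? ✓ → no.
mu: end April 15 <= April 5? ✗; end April 15 >= April 2? ✓; start April 13 < April 15? ✓ → no.
Result: none.

none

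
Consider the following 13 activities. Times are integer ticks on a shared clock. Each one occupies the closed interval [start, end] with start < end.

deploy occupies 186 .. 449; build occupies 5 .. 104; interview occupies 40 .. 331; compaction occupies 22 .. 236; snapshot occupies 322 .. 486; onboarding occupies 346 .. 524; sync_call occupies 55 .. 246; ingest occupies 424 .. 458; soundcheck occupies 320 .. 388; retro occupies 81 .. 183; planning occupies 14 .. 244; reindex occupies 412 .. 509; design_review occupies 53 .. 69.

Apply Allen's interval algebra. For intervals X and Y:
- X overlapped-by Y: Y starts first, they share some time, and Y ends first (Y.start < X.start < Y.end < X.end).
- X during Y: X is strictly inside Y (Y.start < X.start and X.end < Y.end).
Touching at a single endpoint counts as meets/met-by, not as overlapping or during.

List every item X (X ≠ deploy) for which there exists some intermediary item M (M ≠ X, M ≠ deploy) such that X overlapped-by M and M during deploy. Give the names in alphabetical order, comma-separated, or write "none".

onboarding, snapshot

Target deploy = [186, 449].
Intermediaries M with M during deploy: soundcheck.
Via soundcheck — items with X overlapped-by soundcheck: onboarding, snapshot.
Union: onboarding, snapshot.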